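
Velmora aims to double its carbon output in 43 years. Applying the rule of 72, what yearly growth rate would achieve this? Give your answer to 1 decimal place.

roughly 1.7%

72 / 43 ≈ 1.67, so about 1.7% per year.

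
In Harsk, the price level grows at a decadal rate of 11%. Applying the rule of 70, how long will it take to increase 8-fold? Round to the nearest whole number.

One doubling takes 70/11 = 6.36 decades.
8 = 2^3, so 3 doublings → 19 decades.

about 19 decades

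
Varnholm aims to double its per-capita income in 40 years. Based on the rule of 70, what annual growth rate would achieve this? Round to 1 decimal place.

roughly 1.8% annually

70 / 40 ≈ 1.75, so about 1.8% annually.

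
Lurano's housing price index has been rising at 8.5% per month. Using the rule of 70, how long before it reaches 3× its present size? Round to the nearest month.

around 13 months

Doubling time ≈ 70/8.5 = 8.24 months.
Reaching 3× takes log₂(3) ≈ 1.58 doublings.
1.58 × 8.24 ≈ 13 months.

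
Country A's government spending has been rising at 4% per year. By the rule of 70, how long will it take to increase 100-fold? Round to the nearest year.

around 116 years

Doubling time ≈ 70/4 = 17.50 years.
Reaching 100× takes log₂(100) ≈ 6.64 doublings.
6.64 × 17.50 ≈ 116 years.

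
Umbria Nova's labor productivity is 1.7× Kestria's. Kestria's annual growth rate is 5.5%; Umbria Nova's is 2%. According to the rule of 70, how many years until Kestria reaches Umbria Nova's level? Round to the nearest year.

around 15 years

What matters is the difference: 3.5 pp.
Rule of 70 on the gap: the ratio halves every 70/3.5 ≈ 20.00 years.
A 1.7× gap takes log₂(1.7) ≈ 0.77 halvings to close: 0.77 × 20.00 ≈ 15 years.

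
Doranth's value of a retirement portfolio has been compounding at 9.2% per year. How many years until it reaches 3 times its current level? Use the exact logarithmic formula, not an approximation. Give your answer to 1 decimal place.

12.5 years

t = ln(3) / ln(1 + 0.092) = 1.0986 / 0.088011 ≈ 12.48.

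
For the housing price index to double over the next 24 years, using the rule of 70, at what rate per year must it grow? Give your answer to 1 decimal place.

70 / 24 ≈ 2.92, so about 2.9% per year.

roughly 2.9% per year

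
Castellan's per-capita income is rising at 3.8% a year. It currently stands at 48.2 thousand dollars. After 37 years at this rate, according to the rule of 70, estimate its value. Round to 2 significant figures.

It doubles every 70/3.8 ≈ 18.42 years, so 37 years is 2.01 doublings.
2^2.01 ≈ 4.03; 48.2 × 4.03 ≈ 190 thousand dollars.

≈ 190 thousand dollars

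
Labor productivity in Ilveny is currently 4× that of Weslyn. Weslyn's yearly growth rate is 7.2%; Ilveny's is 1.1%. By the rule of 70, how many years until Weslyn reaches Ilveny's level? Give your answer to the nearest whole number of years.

The growth-rate gap is 7.2% − 1.1% = 6.1 percentage points.
So the ratio between them halves every 70/6.1 ≈ 11.48 years.
A 4× gap closes after 2 halvings: 2 × 11.48 ≈ 23 years.

≈ 23 years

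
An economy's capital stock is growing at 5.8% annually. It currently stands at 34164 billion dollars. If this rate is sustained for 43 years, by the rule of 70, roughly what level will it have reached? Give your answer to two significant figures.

around 400000 billion dollars

It doubles every 70/5.8 ≈ 12.07 years, so 43 years is 3.56 doublings.
2^3.56 ≈ 11.79; 34164 × 11.79 ≈ 400000 billion dollars.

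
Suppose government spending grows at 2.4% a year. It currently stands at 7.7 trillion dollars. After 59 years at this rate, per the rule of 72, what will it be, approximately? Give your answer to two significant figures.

It doubles every 72/2.4 ≈ 30.00 years, so 59 years is 1.97 doublings.
2^1.97 ≈ 3.92; 7.7 × 3.92 ≈ 30 trillion dollars.

about 30 trillion dollars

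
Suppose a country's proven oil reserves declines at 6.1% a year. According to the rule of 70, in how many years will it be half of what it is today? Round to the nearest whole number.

The rule works in reverse for decay: 70/6.1 ≈ 11.48 years to halve.

roughly 11 years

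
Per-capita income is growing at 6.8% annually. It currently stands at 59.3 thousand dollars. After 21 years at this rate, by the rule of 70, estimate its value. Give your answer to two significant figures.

Doubling time ≈ 70/6.8 = 10.29 years.
21 years is 21/10.29 ≈ 2.04 doublings, a factor of 2^2.04 ≈ 4.11.
59.3 × 4.11 ≈ 240 thousand dollars.

around 240 thousand dollars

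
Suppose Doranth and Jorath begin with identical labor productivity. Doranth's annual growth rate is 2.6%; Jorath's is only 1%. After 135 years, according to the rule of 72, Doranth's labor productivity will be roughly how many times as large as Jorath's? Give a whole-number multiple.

Only the 1.6-point difference matters.
72/1.6 ≈ 45.00 years per doubling of the ratio; 135 years gives 3.00 doublings, so ≈ 8×.

about 8 times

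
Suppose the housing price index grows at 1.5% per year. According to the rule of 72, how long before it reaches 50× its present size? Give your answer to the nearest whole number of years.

At 1.5% it doubles every 72/1.5 ≈ 48.00 years.
Reaching 50× takes log₂(50) ≈ 5.64 doublings.
5.64 × 48.00 ≈ 271 years.

approximately 271 years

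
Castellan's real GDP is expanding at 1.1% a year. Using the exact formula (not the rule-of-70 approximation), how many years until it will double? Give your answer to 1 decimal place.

63.4 years

t = ln(2) / ln(1 + 0.011) = 0.6931 / 0.010940 ≈ 63.35.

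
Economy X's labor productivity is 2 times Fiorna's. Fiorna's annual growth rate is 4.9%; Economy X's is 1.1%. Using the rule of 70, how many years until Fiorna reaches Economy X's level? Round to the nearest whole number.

about 18 years

Fiorna gains on Economy X at 4.9% − 1.1% = 3.8 points a year.
At that relative rate the gap halves every 70/3.8 ≈ 18.42 years.
A 2 times gap closes after 1 halving: 1 × 18.42 ≈ 18 years.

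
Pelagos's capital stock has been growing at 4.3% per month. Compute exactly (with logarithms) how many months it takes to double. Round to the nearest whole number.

16 months

t = ln(2) / ln(1 + 0.043) = 0.6931 / 0.042101 ≈ 16.46.
≈ 16 months.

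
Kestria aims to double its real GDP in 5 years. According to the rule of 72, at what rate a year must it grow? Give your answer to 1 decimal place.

72 / 5 ≈ 14.40, so about 14.4% a year.

≈ 14.4%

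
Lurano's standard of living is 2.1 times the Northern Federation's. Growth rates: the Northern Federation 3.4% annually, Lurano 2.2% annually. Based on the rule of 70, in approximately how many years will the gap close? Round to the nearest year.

the Northern Federation gains on Lurano at 3.4% − 2.2% = 1.2 points a year.
At that relative rate the gap halves every 70/1.2 ≈ 58.33 years.
A 2.1 times gap takes log₂(2.1) ≈ 1.07 halvings to close: 1.07 × 58.33 ≈ 62 years.

≈ 62 years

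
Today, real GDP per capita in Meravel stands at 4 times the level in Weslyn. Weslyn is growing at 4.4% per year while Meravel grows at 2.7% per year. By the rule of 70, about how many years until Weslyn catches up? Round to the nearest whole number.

around 82 years

Weslyn gains on Meravel at 4.4% − 2.7% = 1.7 points a year.
At that relative rate the gap halves every 70/1.7 ≈ 41.18 years.
A 4 times gap closes after 2 halvings: 2 × 41.18 ≈ 82 years.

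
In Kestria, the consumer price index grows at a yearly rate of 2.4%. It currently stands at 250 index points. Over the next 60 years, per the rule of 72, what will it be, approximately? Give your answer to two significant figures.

approximately 1000 index points

Doubling time ≈ 72/2.4 = 30.00 years.
60 years is 60/30.00 ≈ 2.00 doublings, a factor of 2^2.00 ≈ 4.00.
250 × 4.00 ≈ 1000 index points.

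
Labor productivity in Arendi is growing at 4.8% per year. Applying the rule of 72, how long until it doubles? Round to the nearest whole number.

≈ 15 years

Doubling time ≈ 72 / 4.8 = 15.00 years.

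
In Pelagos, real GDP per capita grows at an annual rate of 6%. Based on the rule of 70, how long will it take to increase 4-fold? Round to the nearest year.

Doubling time ≈ 70/6 = 11.67 years.
4× is 2 doublings, so 2 × 11.67 ≈ 23 years.

≈ 23 years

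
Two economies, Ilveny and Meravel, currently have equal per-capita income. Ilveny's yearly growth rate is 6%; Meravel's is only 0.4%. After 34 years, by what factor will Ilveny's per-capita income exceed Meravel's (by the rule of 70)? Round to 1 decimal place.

Ilveny pulls ahead at 5.6 pp per year, so the ratio doubles every 70/5.6 ≈ 12.50 years.
In 34 years that's 2.72 doublings: 2^2.72 ≈ 6.6.

around 6.6 times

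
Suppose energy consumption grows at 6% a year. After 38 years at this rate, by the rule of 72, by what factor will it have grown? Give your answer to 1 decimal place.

roughly 9.0 times

Doubles every ≈ 12.00 years (72/6).
38 years is 3.17 doublings; 2^3.17 ≈ 9.0×.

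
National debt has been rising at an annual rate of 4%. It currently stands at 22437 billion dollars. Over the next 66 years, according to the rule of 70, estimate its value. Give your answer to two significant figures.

Doubling time ≈ 70/4 = 17.50 years.
66 years is 66/17.50 ≈ 3.77 doublings, a factor of 2^3.77 ≈ 13.64.
22437 × 13.64 ≈ 310000 billion dollars.

around 310000 billion dollars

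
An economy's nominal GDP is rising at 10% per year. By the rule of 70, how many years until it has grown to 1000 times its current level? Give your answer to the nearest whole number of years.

about 70 years

One doubling takes 70/10 = 7.00 years.
Reaching 1000× takes log₂(1000) ≈ 9.97 doublings.
9.97 × 7.00 ≈ 70 years.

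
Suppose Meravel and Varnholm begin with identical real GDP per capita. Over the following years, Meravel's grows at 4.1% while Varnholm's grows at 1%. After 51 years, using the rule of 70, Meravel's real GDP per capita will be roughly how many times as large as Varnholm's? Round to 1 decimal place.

approximately 4.8 times

Meravel pulls ahead at 3.1 pp per year, so the ratio doubles every 70/3.1 ≈ 22.58 years.
In 51 years that's 2.26 doublings: 2^2.26 ≈ 4.8.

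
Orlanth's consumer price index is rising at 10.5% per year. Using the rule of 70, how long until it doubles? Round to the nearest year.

approximately 7 years

Doubling time ≈ 70 / 10.5 = 6.67 years.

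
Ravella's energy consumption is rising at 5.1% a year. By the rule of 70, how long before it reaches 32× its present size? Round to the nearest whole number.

about 69 years

One doubling takes 70/5.1 = 13.73 years.
32 = 2^5, so 5 doublings → 69 years.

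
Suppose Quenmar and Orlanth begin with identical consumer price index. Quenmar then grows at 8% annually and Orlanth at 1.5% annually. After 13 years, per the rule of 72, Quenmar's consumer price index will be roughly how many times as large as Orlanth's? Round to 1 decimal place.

Rate gap = 8% − 1.5% = 6.5 points.
The ratio doubles every 72/6.5 ≈ 11.08 years.
13/11.08 ≈ 1.17 doublings → ratio ≈ 2^1.17 ≈ 2.3.

approximately 2.3 times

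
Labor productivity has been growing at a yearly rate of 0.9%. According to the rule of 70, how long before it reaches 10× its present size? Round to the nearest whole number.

about 258 years

One doubling takes 70/0.9 = 77.78 years.
Reaching 10× takes log₂(10) ≈ 3.32 doublings.
3.32 × 77.78 ≈ 258 years.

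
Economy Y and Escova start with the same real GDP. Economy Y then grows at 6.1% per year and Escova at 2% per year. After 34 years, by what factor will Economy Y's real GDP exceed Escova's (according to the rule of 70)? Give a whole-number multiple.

Only the 4.1-point difference matters.
70/4.1 ≈ 17.07 years per doubling of the ratio; 34 years gives 1.99 doublings, so ≈ 4×.

approximately 4 times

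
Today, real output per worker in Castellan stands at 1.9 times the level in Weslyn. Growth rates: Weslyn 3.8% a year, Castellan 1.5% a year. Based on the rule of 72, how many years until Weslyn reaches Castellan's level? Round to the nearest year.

around 29 years

The growth-rate gap is 3.8% − 1.5% = 2.3 percentage points.
So the ratio between them halves every 72/2.3 ≈ 31.30 years.
A 1.9 times gap takes log₂(1.9) ≈ 0.93 halvings to close: 0.93 × 31.30 ≈ 29 years.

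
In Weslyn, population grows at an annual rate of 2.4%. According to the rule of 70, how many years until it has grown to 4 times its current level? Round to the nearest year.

One doubling takes 70/2.4 = 29.17 years.
4 = 2^2, so 2 doublings → 58 years.

around 58 years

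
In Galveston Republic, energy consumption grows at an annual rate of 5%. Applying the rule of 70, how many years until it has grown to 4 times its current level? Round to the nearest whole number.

≈ 28 years

Doubling time ≈ 70/5 = 14.00 years.
4 = 2^2, so 2 doublings → 28 years.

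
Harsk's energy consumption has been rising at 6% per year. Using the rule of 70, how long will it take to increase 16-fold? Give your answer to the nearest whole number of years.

approximately 47 years

One doubling takes 70/6 = 11.67 years.
16× is 4 doublings, so 4 × 11.67 ≈ 47 years.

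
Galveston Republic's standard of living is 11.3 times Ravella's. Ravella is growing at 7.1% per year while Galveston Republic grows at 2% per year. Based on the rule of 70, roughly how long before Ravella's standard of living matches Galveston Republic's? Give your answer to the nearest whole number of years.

48 years

The growth-rate gap is 7.1% − 2% = 5.1 percentage points.
So the ratio between them halves every 70/5.1 ≈ 13.73 years.
An 11.3 times gap takes log₂(11.3) ≈ 3.50 halvings to close: 3.50 × 13.73 ≈ 48 years.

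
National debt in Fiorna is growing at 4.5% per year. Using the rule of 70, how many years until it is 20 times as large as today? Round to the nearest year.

≈ 67 years

Doubling time ≈ 70/4.5 = 15.56 years.
20× is log₂ 20 ≈ 4.32 doublings, so ≈ 4.32 × 15.56 = 67 years.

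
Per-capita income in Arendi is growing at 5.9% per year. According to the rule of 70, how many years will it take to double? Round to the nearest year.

70/5.9 ≈ 11.86, so it doubles roughly every 12 years.

around 12 years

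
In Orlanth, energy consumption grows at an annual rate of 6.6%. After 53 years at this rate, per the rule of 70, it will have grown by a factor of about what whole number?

32 times

70/6.6 ≈ 10.61 years per doubling.
53 years fits 5 doublings: 2^5 = 32.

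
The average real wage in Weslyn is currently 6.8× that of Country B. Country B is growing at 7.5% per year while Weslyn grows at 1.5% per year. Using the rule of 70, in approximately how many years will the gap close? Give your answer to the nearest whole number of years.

approximately 32 years

The growth-rate gap is 7.5% − 1.5% = 6 percentage points.
So the ratio between them halves every 70/6 ≈ 11.67 years.
A 6.8× gap takes log₂(6.8) ≈ 2.77 halvings to close: 2.77 × 11.67 ≈ 32 years.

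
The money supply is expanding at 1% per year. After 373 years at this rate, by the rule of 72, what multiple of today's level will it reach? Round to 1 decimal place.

Doubles every ≈ 72.00 years (72/1).
373 years is 5.18 doublings; 2^5.18 ≈ 36.3×.

36.3 times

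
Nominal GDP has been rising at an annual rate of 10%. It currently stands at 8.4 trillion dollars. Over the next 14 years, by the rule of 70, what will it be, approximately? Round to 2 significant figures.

Doubling time ≈ 70/10 = 7.00 years.
14 years is 14/7.00 ≈ 2.00 doublings, a factor of 2^2.00 ≈ 4.00.
8.4 × 4.00 ≈ 34 trillion dollars.

around 34 trillion dollars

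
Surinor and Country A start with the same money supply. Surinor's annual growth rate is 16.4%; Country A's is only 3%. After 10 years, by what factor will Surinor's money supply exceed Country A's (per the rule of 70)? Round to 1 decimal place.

around 3.8 times

Only the 13.4-point difference matters.
70/13.4 ≈ 5.22 years per doubling of the ratio; 10 years gives 1.92 doublings, so ≈ 3.8×.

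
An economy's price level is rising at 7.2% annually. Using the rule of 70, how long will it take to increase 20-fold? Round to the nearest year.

Doubling time ≈ 70/7.2 = 9.72 years.
Reaching 20× takes log₂(20) ≈ 4.32 doublings.
4.32 × 9.72 ≈ 42 years.

approximately 42 years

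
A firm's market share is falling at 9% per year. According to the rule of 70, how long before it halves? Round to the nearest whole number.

The rule works in reverse for decay: 70/9 ≈ 7.78 years to halve.

≈ 8 years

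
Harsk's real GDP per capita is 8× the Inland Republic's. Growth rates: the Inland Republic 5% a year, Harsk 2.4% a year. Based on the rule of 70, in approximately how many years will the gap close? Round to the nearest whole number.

around 81 years

the Inland Republic gains on Harsk at 5% − 2.4% = 2.6 points a year.
At that relative rate the gap halves every 70/2.6 ≈ 26.92 years.
An 8× gap closes after 3 halvings: 3 × 26.92 ≈ 81 years.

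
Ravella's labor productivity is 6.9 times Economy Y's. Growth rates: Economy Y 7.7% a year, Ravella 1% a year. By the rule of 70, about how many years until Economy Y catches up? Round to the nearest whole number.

What matters is the difference: 6.7 pp.
Rule of 70 on the gap: the ratio halves every 70/6.7 ≈ 10.45 years.
A 6.9 times gap takes log₂(6.9) ≈ 2.79 halvings to close: 2.79 × 10.45 ≈ 29 years.

≈ 29 years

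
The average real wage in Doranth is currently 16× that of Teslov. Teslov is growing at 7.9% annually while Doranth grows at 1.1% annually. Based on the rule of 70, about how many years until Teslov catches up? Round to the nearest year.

What matters is the difference: 6.8 pp.
Rule of 70 on the gap: the ratio halves every 70/6.8 ≈ 10.29 years.
A 16× gap closes after 4 halvings: 4 × 10.29 ≈ 41 years.

approximately 41 years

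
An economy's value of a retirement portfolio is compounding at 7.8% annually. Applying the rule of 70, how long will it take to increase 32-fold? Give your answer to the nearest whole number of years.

about 45 years

One doubling takes 70/7.8 = 8.97 years.
Getting to 32× needs 5 doublings: 5 × 8.97 ≈ 45 years.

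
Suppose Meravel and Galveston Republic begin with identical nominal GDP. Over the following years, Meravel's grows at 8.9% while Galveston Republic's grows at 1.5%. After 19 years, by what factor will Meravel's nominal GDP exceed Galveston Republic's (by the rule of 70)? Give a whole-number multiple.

approximately 4 times

Only the 7.4-point difference matters.
70/7.4 ≈ 9.46 years per doubling of the ratio; 19 years gives 2.01 doublings, so ≈ 4×.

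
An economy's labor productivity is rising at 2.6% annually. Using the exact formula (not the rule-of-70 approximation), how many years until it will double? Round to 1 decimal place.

t = ln(2) / ln(1 + 0.026) = 0.6931 / 0.025668 ≈ 27.00.

27.0 years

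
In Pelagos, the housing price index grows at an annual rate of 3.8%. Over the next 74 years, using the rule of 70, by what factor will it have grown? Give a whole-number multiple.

16 times

70/3.8 ≈ 18.42 years per doubling.
74 years fits 4 doublings: 2^4 = 16.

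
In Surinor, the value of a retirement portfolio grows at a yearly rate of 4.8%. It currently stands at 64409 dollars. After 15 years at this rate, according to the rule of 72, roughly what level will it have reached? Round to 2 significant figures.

Doubling time ≈ 72/4.8 = 15.00 years.
15 years is 15/15.00 ≈ 1.00 doublings, a factor of 2^1.00 ≈ 2.00.
64409 × 2.00 ≈ 130000 dollars.

130000 dollars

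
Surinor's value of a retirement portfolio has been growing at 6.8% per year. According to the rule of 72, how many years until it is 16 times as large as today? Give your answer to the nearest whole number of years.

At 6.8% it doubles every 72/6.8 ≈ 10.59 years.
Getting to 16× needs 4 doublings: 4 × 10.59 ≈ 42 years.

about 42 years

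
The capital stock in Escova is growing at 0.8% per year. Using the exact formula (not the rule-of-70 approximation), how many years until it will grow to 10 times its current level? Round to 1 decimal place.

289.0 years

t = ln(10) / ln(1 + 0.008) = 2.3026 / 0.007968 ≈ 288.98.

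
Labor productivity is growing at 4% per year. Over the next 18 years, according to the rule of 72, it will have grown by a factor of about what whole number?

72/4 ≈ 18.00 years per doubling.
18 years fits 1 doubling: 2^1 = 2.

2 times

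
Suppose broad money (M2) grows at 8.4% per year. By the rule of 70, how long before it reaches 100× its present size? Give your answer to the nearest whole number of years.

Doubling time ≈ 70/8.4 = 8.33 years.
Reaching 100× takes log₂(100) ≈ 6.64 doublings.
6.64 × 8.33 ≈ 55 years.

roughly 55 years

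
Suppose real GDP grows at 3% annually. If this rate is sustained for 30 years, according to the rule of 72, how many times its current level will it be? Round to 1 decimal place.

roughly 2.4 times

Doubles every ≈ 24.00 years (72/3).
30 years is 1.25 doublings; 2^1.25 ≈ 2.4×.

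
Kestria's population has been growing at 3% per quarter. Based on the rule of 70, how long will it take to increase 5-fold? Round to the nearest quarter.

One doubling takes 70/3 = 23.33 quarters.
5× is log₂ 5 ≈ 2.32 doublings, so ≈ 2.32 × 23.33 = 54 quarters.

about 54 quarters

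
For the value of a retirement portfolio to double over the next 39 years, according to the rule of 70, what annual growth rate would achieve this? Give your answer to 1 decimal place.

70 / 39 ≈ 1.79, so about 1.8% a year.

roughly 1.8%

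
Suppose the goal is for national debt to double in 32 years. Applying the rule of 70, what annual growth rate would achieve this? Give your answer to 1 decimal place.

approximately 2.2%

70 / 32 ≈ 2.19, so about 2.2% a year.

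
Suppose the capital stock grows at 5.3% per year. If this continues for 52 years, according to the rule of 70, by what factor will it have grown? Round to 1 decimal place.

Doubling time ≈ 70/5.3 = 13.21 years.
52 years / 13.21 ≈ 3.94 doublings → factor 2^3.94 ≈ 15.3.

around 15.3 times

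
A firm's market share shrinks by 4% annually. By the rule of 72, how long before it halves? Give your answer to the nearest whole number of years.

approximately 18 years

Halving time ≈ 72 / 4 = 18.00 → 18 years.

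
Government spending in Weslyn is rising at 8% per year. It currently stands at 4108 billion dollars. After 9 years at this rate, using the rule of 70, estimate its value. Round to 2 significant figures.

around 8400 billion dollars

It doubles every 70/8 ≈ 8.75 years, so 9 years is 1.03 doublings.
2^1.03 ≈ 2.04; 4108 × 2.04 ≈ 8400 billion dollars.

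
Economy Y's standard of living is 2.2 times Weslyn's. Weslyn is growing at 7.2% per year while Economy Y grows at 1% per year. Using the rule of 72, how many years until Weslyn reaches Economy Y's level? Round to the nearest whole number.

≈ 13 years

What matters is the difference: 6.2 pp.
Rule of 72 on the gap: the ratio halves every 72/6.2 ≈ 11.61 years.
A 2.2 times gap takes log₂(2.2) ≈ 1.14 halvings to close: 1.14 × 11.61 ≈ 13 years.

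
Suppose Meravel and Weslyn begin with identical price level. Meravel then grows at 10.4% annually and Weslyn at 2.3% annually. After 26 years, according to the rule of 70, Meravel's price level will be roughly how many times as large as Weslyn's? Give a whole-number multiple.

roughly 8 times

Meravel pulls ahead at 8.1 pp per year, so the ratio doubles every 70/8.1 ≈ 8.64 years.
In 26 years that's 3.01 doublings: 2^3.01 ≈ 8.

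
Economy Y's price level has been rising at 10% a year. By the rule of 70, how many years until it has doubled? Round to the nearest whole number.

At 10%, doubling takes about 70/10 = 7.00 years.

about 7 years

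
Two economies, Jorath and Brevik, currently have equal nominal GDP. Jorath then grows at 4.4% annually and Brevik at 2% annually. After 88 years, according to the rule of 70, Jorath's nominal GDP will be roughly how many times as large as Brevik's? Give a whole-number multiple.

about 8 times

Jorath pulls ahead at 2.4 pp per year, so the ratio doubles every 70/2.4 ≈ 29.17 years.
In 88 years that's 3.02 doublings: 2^3.02 ≈ 8.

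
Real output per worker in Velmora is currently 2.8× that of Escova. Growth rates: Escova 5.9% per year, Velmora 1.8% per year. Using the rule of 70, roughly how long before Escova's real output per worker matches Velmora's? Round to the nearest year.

What matters is the difference: 4.1 pp.
Rule of 70 on the gap: the ratio halves every 70/4.1 ≈ 17.07 years.
A 2.8× gap takes log₂(2.8) ≈ 1.49 halvings to close: 1.49 × 17.07 ≈ 25 years.

around 25 years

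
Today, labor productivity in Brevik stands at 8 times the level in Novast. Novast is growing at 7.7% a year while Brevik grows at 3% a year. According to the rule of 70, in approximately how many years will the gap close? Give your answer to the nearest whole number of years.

Novast gains on Brevik at 7.7% − 3% = 4.7 points a year.
At that relative rate the gap halves every 70/4.7 ≈ 14.89 years.
An 8 times gap closes after 3 halvings: 3 × 14.89 ≈ 45 years.

approximately 45 years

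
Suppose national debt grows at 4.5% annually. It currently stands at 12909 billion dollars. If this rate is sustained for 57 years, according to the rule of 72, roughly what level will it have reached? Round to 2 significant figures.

≈ 150000 billion dollars

It doubles every 72/4.5 ≈ 16.00 years, so 57 years is 3.56 doublings.
2^3.56 ≈ 11.79; 12909 × 11.79 ≈ 150000 billion dollars.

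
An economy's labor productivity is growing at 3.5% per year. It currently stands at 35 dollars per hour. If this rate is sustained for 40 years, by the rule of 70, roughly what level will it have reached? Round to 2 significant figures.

around 140 dollars per hour

Doubling time ≈ 70/3.5 = 20.00 years.
40 years is 40/20.00 ≈ 2.00 doublings, a factor of 2^2.00 ≈ 4.00.
35 × 4.00 ≈ 140 dollars per hour.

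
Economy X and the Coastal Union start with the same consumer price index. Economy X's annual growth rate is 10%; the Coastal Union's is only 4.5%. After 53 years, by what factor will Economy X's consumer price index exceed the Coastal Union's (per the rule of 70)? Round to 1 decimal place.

roughly 17.9 times

Economy X pulls ahead at 5.5 pp per year, so the ratio doubles every 70/5.5 ≈ 12.73 years.
In 53 years that's 4.16 doublings: 2^4.16 ≈ 17.9.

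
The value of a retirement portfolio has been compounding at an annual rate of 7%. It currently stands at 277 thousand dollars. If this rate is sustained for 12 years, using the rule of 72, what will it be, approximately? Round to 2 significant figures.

Doubling time ≈ 72/7 = 10.29 years.
12 years is 12/10.29 ≈ 1.17 doublings, a factor of 2^1.17 ≈ 2.25.
277 × 2.25 ≈ 620 thousand dollars.

≈ 620 thousand dollars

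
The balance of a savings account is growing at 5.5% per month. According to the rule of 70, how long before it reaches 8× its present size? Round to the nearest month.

At 5.5% it doubles every 70/5.5 ≈ 12.73 months.
Getting to 8× needs 3 doublings: 3 × 12.73 ≈ 38 months.

≈ 38 months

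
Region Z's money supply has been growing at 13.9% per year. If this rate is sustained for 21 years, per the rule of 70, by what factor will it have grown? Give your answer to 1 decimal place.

Doubles every ≈ 5.04 years (70/13.9).
21 years is 4.17 doublings; 2^4.17 ≈ 18.0×.

about 18.0 times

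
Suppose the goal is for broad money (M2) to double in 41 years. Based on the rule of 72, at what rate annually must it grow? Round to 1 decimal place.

72 / 41 ≈ 1.76, so about 1.8% annually.

approximately 1.8%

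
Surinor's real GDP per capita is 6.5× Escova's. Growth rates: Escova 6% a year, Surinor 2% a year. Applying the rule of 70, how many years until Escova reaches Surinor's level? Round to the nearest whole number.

47 years

What matters is the difference: 4 pp.
Rule of 70 on the gap: the ratio halves every 70/4 ≈ 17.50 years.
A 6.5× gap takes log₂(6.5) ≈ 2.70 halvings to close: 2.70 × 17.50 ≈ 47 years.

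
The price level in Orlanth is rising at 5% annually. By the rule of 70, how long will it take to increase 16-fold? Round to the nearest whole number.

approximately 56 years

At 5% it doubles every 70/5 ≈ 14.00 years.
16× is 4 doublings, so 4 × 14.00 ≈ 56 years.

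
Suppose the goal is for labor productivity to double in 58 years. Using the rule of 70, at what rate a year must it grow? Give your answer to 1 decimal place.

70 / 58 ≈ 1.21, so about 1.2% a year.

approximately 1.2% a year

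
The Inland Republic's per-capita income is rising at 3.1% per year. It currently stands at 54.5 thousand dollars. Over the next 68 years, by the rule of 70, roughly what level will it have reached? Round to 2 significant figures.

approximately 440 thousand dollars

Doubling time ≈ 70/3.1 = 22.58 years.
68 years is 68/22.58 ≈ 3.01 doublings, a factor of 2^3.01 ≈ 8.06.
54.5 × 8.06 ≈ 440 thousand dollars.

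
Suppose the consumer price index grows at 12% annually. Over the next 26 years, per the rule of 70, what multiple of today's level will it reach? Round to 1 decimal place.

Doubling time ≈ 70/12 = 5.83 years.
26 years / 5.83 ≈ 4.46 doublings → factor 2^4.46 ≈ 22.0.

approximately 22.0 times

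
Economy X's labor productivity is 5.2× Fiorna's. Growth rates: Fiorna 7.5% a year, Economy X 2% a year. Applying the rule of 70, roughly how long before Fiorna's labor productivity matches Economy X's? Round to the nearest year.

around 30 years

What matters is the difference: 5.5 pp.
Rule of 70 on the gap: the ratio halves every 70/5.5 ≈ 12.73 years.
A 5.2× gap takes log₂(5.2) ≈ 2.38 halvings to close: 2.38 × 12.73 ≈ 30 years.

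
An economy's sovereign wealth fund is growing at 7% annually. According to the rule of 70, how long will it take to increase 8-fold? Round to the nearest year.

One doubling takes 70/7 = 10.00 years.
Getting to 8× needs 3 doublings: 3 × 10.00 ≈ 30 years.

30 years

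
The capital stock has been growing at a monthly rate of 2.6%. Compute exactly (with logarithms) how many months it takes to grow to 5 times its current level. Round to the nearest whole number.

t = ln(5) / ln(1 + 0.026) = 1.6094 / 0.025668 ≈ 62.70.
≈ 63 months.

63 months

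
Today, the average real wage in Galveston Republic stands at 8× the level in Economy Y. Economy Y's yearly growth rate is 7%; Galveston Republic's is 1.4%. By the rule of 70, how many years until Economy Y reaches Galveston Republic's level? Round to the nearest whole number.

The growth-rate gap is 7% − 1.4% = 5.6 percentage points.
So the ratio between them halves every 70/5.6 ≈ 12.50 years.
An 8× gap closes after 3 halvings: 3 × 12.50 ≈ 38 years.

38 years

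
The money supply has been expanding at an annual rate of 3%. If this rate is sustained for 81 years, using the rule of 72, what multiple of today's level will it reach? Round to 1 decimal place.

Doubling time ≈ 72/3 = 24.00 years.
81 years / 24.00 ≈ 3.38 doublings → factor 2^3.38 ≈ 10.4.

around 10.4 times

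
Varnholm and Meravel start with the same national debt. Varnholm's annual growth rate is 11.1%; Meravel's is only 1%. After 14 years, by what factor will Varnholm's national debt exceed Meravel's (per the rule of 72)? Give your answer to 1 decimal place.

around 3.9 times

Rate gap = 11.1% − 1% = 10.1 points.
The ratio doubles every 72/10.1 ≈ 7.13 years.
14/7.13 ≈ 1.96 doublings → ratio ≈ 2^1.96 ≈ 3.9.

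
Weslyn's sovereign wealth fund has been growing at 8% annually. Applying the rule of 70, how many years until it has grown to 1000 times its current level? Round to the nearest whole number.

One doubling takes 70/8 = 8.75 years.
1000× is log₂ 1000 ≈ 9.97 doublings, so ≈ 9.97 × 8.75 = 87 years.

approximately 87 years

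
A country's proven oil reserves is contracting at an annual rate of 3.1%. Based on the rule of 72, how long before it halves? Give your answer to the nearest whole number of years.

Falling at 3.1%, it halves about every 72/3.1 = 23.23 years.

around 23 years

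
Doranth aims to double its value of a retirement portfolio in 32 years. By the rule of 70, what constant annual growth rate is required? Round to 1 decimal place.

70 / 32 ≈ 2.19, so about 2.2% annually.

about 2.2%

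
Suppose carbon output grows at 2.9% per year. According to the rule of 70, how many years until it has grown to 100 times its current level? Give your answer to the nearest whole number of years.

One doubling takes 70/2.9 = 24.14 years.
100× is log₂ 100 ≈ 6.64 doublings, so ≈ 6.64 × 24.14 = 160 years.

roughly 160 years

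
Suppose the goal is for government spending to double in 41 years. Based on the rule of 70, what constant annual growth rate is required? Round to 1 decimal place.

roughly 1.7%

70 / 41 ≈ 1.71, so about 1.7% a year.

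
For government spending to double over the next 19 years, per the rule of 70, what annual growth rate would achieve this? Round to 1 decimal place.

roughly 3.7%

70 / 19 ≈ 3.68, so about 3.7% annually.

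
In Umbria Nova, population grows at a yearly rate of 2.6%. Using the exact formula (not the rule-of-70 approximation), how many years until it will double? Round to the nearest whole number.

27 years

t = ln(2) / ln(1 + 0.026) = 0.6931 / 0.025668 ≈ 27.00.
≈ 27 years.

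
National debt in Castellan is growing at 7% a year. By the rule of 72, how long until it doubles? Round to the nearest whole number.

72/7 ≈ 10.29, so it doubles roughly every 10 years.

10 years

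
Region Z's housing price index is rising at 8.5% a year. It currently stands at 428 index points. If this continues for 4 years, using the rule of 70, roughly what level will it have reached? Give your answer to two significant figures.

600 index points

It doubles every 70/8.5 ≈ 8.24 years, so 4 years is 0.49 doublings.
2^0.49 ≈ 1.40; 428 × 1.40 ≈ 600 index points.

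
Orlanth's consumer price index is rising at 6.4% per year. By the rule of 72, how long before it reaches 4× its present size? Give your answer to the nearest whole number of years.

≈ 23 years

One doubling takes 72/6.4 = 11.25 years.
4 = 2^2, so 2 doublings → 23 years.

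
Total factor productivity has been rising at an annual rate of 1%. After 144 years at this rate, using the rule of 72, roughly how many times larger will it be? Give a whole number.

Doubling time ≈ 72/1 = 72.00 years.
144/72.00 ≈ 2 doublings, so about 2^2 = 4×.

roughly 4 times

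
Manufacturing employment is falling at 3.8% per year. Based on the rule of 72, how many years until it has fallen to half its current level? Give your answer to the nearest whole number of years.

approximately 19 years

The rule works in reverse for decay: 72/3.8 ≈ 18.95 years to halve.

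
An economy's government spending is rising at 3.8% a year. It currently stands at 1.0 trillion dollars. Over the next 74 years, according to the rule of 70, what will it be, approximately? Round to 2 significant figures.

It doubles every 70/3.8 ≈ 18.42 years, so 74 years is 4.02 doublings.
2^4.02 ≈ 16.22; 1.0 × 16.22 ≈ 16 trillion dollars.

roughly 16 trillion dollars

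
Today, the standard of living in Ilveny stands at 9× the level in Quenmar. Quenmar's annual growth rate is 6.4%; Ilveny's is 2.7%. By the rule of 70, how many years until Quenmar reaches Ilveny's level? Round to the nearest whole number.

approximately 60 years

Quenmar gains on Ilveny at 6.4% − 2.7% = 3.7 points a year.
At that relative rate the gap halves every 70/3.7 ≈ 18.92 years.
A 9× gap takes log₂(9) ≈ 3.17 halvings to close: 3.17 × 18.92 ≈ 60 years.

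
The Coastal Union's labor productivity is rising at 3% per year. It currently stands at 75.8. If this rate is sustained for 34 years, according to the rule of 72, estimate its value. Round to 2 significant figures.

Doubling time ≈ 72/3 = 24.00 years.
34 years is 34/24.00 ≈ 1.42 doublings, a factor of 2^1.42 ≈ 2.68.
75.8 × 2.68 ≈ 200.

200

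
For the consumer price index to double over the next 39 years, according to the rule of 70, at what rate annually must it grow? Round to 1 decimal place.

1.8%

70 / 39 ≈ 1.79, so about 1.8% annually.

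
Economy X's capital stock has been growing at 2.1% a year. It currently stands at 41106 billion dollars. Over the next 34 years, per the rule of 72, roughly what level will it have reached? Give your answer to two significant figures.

Doubling time ≈ 72/2.1 = 34.29 years.
34 years is 34/34.29 ≈ 0.99 doublings, a factor of 2^0.99 ≈ 1.99.
41106 × 1.99 ≈ 82000 billion dollars.

around 82000 billion dollars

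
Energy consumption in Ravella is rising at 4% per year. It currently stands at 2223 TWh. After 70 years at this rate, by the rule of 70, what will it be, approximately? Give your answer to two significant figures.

approximately 36000 TWh

It doubles every 70/4 ≈ 17.50 years, so 70 years is 4.00 doublings.
2^4.00 ≈ 16.00; 2223 × 16.00 ≈ 36000 TWh.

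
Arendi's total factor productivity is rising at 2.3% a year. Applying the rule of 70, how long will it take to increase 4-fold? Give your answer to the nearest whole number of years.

61 years

One doubling takes 70/2.3 = 30.43 years.
4× is 2 doublings, so 2 × 30.43 ≈ 61 years.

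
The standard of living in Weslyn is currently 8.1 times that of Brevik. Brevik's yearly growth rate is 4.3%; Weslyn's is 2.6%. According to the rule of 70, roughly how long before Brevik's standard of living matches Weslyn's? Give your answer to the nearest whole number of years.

The growth-rate gap is 4.3% − 2.6% = 1.7 percentage points.
So the ratio between them halves every 70/1.7 ≈ 41.18 years.
An 8.1 times gap takes log₂(8.1) ≈ 3.02 halvings to close: 3.02 × 41.18 ≈ 124 years.

124 years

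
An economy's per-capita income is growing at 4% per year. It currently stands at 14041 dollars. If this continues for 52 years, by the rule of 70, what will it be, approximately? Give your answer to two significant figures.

It doubles every 70/4 ≈ 17.50 years, so 52 years is 2.97 doublings.
2^2.97 ≈ 7.84; 14041 × 7.84 ≈ 110000 dollars.

about 110000 dollars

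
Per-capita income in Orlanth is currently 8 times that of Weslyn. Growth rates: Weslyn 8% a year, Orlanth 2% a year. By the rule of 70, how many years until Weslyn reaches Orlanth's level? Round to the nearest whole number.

35 years

The growth-rate gap is 8% − 2% = 6 percentage points.
So the ratio between them halves every 70/6 ≈ 11.67 years.
An 8 times gap closes after 3 halvings: 3 × 11.67 ≈ 35 years.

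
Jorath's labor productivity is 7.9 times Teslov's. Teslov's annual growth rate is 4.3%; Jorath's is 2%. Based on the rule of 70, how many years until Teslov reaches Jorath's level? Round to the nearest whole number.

The growth-rate gap is 4.3% − 2% = 2.3 percentage points.
So the ratio between them halves every 70/2.3 ≈ 30.43 years.
A 7.9 times gap takes log₂(7.9) ≈ 2.98 halvings to close: 2.98 × 30.43 ≈ 91 years.

≈ 91 years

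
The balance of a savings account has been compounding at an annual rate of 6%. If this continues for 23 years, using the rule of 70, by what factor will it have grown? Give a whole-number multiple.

70/6 ≈ 11.67 years per doubling.
23 years fits 2 doublings: 2^2 = 4.

about 4 times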